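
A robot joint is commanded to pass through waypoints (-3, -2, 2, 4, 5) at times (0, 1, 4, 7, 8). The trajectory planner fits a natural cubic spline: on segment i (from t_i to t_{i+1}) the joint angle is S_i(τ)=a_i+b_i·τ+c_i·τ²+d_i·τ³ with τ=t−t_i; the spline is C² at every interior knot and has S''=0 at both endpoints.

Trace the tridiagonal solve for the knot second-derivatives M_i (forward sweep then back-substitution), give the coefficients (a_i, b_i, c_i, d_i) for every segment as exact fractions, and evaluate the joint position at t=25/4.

  seg 0: a=-3 b=12/13 c=0 d=1/13
  seg 1: a=-2 b=15/13 c=3/13 d=-20/351
  seg 2: a=2 b=1 c=-11/39 d=20/351
  seg 3: a=4 b=11/13 c=3/13 d=-1/13
S(25/4) = 361/104

Δ: Δ0=1, Δ1=4/3, Δ2=2/3, Δ3=1
row 1: diag=8, rhs=2; c'=3/8, d'=1/4
row 2: denom=12−3·3/8=87/8; d'=(-4−3·1/4)/(87/8)=-38/87
row 3: denom=8−3·8/29=208/29; d'=(2−3·-38/87)/(208/29)=6/13
back: M3=6/13
back: M2=-38/87−8/29·6/13=-22/39
back: M1=1/4−3/8·-22/39=6/13
M: M0=0, M1=6/13, M2=-22/39, M3=6/13, M4=0
seg 0: a=-3, c=M0/2=0, d=(M1−M0)/(6·1)=1/13, b=Δ0−h0·(2M0+M1)/6=12/13
seg 1: a=-2, c=M1/2=3/13, d=(M2−M1)/(6·3)=-20/351, b=Δ1−h1·(2M1+M2)/6=15/13
seg 2: a=2, c=M2/2=-11/39, d=(M3−M2)/(6·3)=20/351, b=Δ2−h2·(2M2+M3)/6=1
seg 3: a=4, c=M3/2=3/13, d=(M4−M3)/(6·1)=-1/13, b=Δ3−h3·(2M3+M4)/6=11/13
t_q=25/4 → seg 2, τ=9/4; S=2+1·τ+-11/39·τ²+20/351·τ³=361/104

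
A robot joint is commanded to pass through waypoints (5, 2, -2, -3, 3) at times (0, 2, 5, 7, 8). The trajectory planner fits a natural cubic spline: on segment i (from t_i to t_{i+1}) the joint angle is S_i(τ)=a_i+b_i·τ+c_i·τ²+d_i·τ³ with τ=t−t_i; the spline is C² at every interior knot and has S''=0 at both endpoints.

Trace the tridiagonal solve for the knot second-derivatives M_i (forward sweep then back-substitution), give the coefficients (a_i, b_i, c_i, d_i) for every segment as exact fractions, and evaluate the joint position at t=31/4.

  seg 0: a=5 b=-2477/1518 c=0 d=25/759
  seg 1: a=2 b=-1877/1518 c=50/253 d=-349/4554
  seg 2: a=-2 b=-1609/759 c=-249/506 d=3953/6072
  seg 3: a=-3 b=5653/1518 c=3455/1012 d=-3455/3036
S(31/4) = 79877/64768

Δ: Δ0=-3/2, Δ1=-4/3, Δ2=-1/2, Δ3=6
row 1: diag=10, rhs=1; c'=3/10, d'=1/10
row 2: denom=10−3·3/10=91/10; d'=(5−3·1/10)/(91/10)=47/91
row 3: denom=6−2·20/91=506/91; d'=(39−2·47/91)/(506/91)=3455/506
back: M3=3455/506
back: M2=47/91−20/91·3455/506=-249/253
back: M1=1/10−3/10·-249/253=100/253
M: M0=0, M1=100/253, M2=-249/253, M3=3455/506, M4=0
seg 0: a=5, c=M0/2=0, d=(M1−M0)/(6·2)=25/759, b=Δ0−h0·(2M0+M1)/6=-2477/1518
seg 1: a=2, c=M1/2=50/253, d=(M2−M1)/(6·3)=-349/4554, b=Δ1−h1·(2M1+M2)/6=-1877/1518
seg 2: a=-2, c=M2/2=-249/506, d=(M3−M2)/(6·2)=3953/6072, b=Δ2−h2·(2M2+M3)/6=-1609/759
seg 3: a=-3, c=M3/2=3455/1012, d=(M4−M3)/(6·1)=-3455/3036, b=Δ3−h3·(2M3+M4)/6=5653/1518
t_q=31/4 → seg 3, τ=3/4; S=-3+5653/1518·τ+3455/1012·τ²+-3455/3036·τ³=79877/64768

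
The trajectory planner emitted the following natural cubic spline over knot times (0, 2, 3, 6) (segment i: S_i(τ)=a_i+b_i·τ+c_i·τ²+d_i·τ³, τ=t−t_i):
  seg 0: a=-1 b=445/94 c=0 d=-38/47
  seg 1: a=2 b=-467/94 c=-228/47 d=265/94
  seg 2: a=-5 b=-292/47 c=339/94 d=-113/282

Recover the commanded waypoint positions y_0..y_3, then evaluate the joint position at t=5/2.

y_0=-1 y_1=2 y_2=-5 y_3=-2
S(5/2) = -1011/752

y_0 = S_0(0) = a_0 = -1
y_1 = S_1(0) = a_1 = 2
y_2 = S_2(0) = a_2 = -5
y_3 = S_2(3) = -2
t_q=5/2 is in segment 1 (τ=1/2); S_1(τ)=-1011/752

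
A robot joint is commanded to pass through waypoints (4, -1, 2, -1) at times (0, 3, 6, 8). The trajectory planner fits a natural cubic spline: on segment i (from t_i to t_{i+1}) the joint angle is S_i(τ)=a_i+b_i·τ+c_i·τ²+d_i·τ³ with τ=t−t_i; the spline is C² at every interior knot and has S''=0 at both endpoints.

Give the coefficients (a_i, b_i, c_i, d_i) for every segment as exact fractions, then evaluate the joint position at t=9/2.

  seg 0: a=4 b=-575/222 c=0 d=205/1998
  seg 1: a=-1 b=20/111 c=205/222 d=-433/1998
  seg 2: a=2 b=-29/222 c=-38/37 d=19/111
S(9/2) = 365/592

Δ: Δ0=-5/3, Δ1=1, Δ2=-3/2
row 1: diag=12, rhs=16; c'=1/4, d'=4/3
row 2: denom=10−3·1/4=37/4; d'=(-15−3·4/3)/(37/4)=-76/37
back: M2=-76/37
back: M1=4/3−1/4·-76/37=205/111
M: M0=0, M1=205/111, M2=-76/37, M3=0
seg 0: a=4, c=M0/2=0, d=(M1−M0)/(6·3)=205/1998, b=Δ0−h0·(2M0+M1)/6=-575/222
seg 1: a=-1, c=M1/2=205/222, d=(M2−M1)/(6·3)=-433/1998, b=Δ1−h1·(2M1+M2)/6=20/111
seg 2: a=2, c=M2/2=-38/37, d=(M3−M2)/(6·2)=19/111, b=Δ2−h2·(2M2+M3)/6=-29/222
t_q=9/2 → seg 1, τ=3/2; S=-1+20/111·τ+205/222·τ²+-433/1998·τ³=365/592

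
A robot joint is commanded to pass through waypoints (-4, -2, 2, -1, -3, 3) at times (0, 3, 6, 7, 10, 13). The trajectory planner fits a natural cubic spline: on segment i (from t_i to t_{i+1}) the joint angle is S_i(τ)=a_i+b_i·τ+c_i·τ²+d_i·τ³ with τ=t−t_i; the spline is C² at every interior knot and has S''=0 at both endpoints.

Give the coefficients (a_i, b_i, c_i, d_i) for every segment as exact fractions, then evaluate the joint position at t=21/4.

  seg 0: a=-4 b=1/825 c=0 d=61/825
  seg 1: a=-2 b=1648/825 c=183/275 d=-439/1485
  seg 2: a=2 b=-1643/825 c=-1646/825 d=74/75
  seg 3: a=-1 b=-831/275 c=796/825 d=-89/1485
  seg 4: a=-3 b=316/275 c=117/275 d=-13/275
S(21/4) = 43931/17600

Δ: Δ0=2/3, Δ1=4/3, Δ2=-3, Δ3=-2/3, Δ4=2
row 1: diag=12, rhs=4; c'=1/4, d'=1/3
row 2: denom=8−3·1/4=29/4; d'=(-26−3·1/3)/(29/4)=-108/29
row 3: denom=8−1·4/29=228/29; d'=(14−1·-108/29)/(228/29)=257/114
row 4: denom=12−3·29/76=825/76; d'=(16−3·257/114)/(825/76)=234/275
back: M4=234/275
back: M3=257/114−29/76·234/275=1592/825
back: M2=-108/29−4/29·1592/825=-3292/825
back: M1=1/3−1/4·-3292/825=366/275
M: M0=0, M1=366/275, M2=-3292/825, M3=1592/825, M4=234/275, M5=0
seg 0: a=-4, c=M0/2=0, d=(M1−M0)/(6·3)=61/825, b=Δ0−h0·(2M0+M1)/6=1/825
seg 1: a=-2, c=M1/2=183/275, d=(M2−M1)/(6·3)=-439/1485, b=Δ1−h1·(2M1+M2)/6=1648/825
seg 2: a=2, c=M2/2=-1646/825, d=(M3−M2)/(6·1)=74/75, b=Δ2−h2·(2M2+M3)/6=-1643/825
seg 3: a=-1, c=M3/2=796/825, d=(M4−M3)/(6·3)=-89/1485, b=Δ3−h3·(2M3+M4)/6=-831/275
seg 4: a=-3, c=M4/2=117/275, d=(M5−M4)/(6·3)=-13/275, b=Δ4−h4·(2M4+M5)/6=316/275
t_q=21/4 → seg 1, τ=9/4; S=-2+1648/825·τ+183/275·τ²+-439/1485·τ³=43931/17600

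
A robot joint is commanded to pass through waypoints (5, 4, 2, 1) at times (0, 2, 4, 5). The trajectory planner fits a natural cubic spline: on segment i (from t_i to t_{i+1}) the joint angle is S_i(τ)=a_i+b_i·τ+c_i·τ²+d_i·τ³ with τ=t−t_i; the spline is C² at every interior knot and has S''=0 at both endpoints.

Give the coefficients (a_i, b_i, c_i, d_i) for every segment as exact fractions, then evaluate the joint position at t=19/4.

Δ: Δ0=-1/2, Δ1=-1, Δ2=-1
row 1: diag=8, rhs=-3; c'=1/4, d'=-3/8
row 2: denom=6−2·1/4=11/2; d'=(0−2·-3/8)/(11/2)=3/22
back: M2=3/22
back: M1=-3/8−1/4·3/22=-9/22
M: M0=0, M1=-9/22, M2=3/22, M3=0
seg 0: a=5, c=M0/2=0, d=(M1−M0)/(6·2)=-3/88, b=Δ0−h0·(2M0+M1)/6=-4/11
seg 1: a=4, c=M1/2=-9/44, d=(M2−M1)/(6·2)=1/22, b=Δ1−h1·(2M1+M2)/6=-17/22
seg 2: a=2, c=M2/2=3/44, d=(M3−M2)/(6·1)=-1/44, b=Δ2−h2·(2M2+M3)/6=-23/22
t_q=19/4 → seg 2, τ=3/4; S=2+-23/22·τ+3/44·τ²+-1/44·τ³=3505/2816

  seg 0: a=5 b=-4/11 c=0 d=-3/88
  seg 1: a=4 b=-17/22 c=-9/44 d=1/22
  seg 2: a=2 b=-23/22 c=3/44 d=-1/44
S(19/4) = 3505/2816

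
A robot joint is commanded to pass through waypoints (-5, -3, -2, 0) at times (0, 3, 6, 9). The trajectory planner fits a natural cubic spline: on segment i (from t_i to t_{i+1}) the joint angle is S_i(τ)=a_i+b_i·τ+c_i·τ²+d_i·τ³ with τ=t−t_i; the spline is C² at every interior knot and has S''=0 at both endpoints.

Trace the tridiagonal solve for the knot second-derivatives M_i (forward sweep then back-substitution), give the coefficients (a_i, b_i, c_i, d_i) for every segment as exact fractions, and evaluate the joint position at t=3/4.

Δ: Δ0=2/3, Δ1=1/3, Δ2=2/3
row 1: diag=12, rhs=-2; c'=1/4, d'=-1/6
row 2: denom=12−3·1/4=45/4; d'=(2−3·-1/6)/(45/4)=2/9
back: M2=2/9
back: M1=-1/6−1/4·2/9=-2/9
M: M0=0, M1=-2/9, M2=2/9, M3=0
seg 0: a=-5, c=M0/2=0, d=(M1−M0)/(6·3)=-1/81, b=Δ0−h0·(2M0+M1)/6=7/9
seg 1: a=-3, c=M1/2=-1/9, d=(M2−M1)/(6·3)=2/81, b=Δ1−h1·(2M1+M2)/6=4/9
seg 2: a=-2, c=M2/2=1/9, d=(M3−M2)/(6·3)=-1/81, b=Δ2−h2·(2M2+M3)/6=4/9
t_q=3/4 → seg 0, τ=3/4; S=-5+7/9·τ+0·τ²+-1/81·τ³=-283/64

  seg 0: a=-5 b=7/9 c=0 d=-1/81
  seg 1: a=-3 b=4/9 c=-1/9 d=2/81
  seg 2: a=-2 b=4/9 c=1/9 d=-1/81
S(3/4) = -283/64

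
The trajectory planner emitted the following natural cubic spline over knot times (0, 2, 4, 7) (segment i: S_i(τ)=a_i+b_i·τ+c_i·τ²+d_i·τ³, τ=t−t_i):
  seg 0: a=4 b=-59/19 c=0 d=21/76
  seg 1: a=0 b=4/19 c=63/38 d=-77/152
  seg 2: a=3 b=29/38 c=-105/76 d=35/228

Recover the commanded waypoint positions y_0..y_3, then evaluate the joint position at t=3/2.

y_0=4 y_1=0 y_2=3 y_3=-3
S(3/2) = 167/608

y_0 = S_0(0) = a_0 = 4
y_1 = S_1(0) = a_1 = 0
y_2 = S_2(0) = a_2 = 3
y_3 = S_2(3) = -3
t_q=3/2 is in segment 0 (τ=3/2); S_0(τ)=167/608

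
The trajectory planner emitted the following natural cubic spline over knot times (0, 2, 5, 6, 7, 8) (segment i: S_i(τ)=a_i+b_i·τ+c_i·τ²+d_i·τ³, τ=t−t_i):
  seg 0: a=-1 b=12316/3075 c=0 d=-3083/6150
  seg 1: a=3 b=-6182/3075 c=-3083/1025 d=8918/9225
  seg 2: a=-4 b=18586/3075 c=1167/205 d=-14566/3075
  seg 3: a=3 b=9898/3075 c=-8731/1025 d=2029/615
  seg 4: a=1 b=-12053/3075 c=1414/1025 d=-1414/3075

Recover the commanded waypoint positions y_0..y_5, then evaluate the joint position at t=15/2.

y_0=-1 y_1=3 y_2=-4 y_3=3 y_4=1 y_5=-2
S(15/2) = -2757/4100

y_0 = S_0(0) = a_0 = -1
y_1 = S_1(0) = a_1 = 3
y_2 = S_2(0) = a_2 = -4
y_3 = S_3(0) = a_3 = 3
y_4 = S_4(0) = a_4 = 1
y_5 = S_4(1) = -2
t_q=15/2 is in segment 4 (τ=1/2); S_4(τ)=-2757/4100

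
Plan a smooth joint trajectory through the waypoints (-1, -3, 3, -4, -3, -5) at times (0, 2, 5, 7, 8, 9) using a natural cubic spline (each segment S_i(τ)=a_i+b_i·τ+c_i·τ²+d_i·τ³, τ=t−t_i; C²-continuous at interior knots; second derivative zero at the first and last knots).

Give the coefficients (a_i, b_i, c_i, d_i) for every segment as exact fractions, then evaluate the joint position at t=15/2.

  seg 0: a=-1 b=-4228/1933 c=0 d=2295/7732
  seg 1: a=-3 b=2657/1933 c=6885/3866 d=-6079/11598
  seg 2: a=3 b=-8087/3866 c=-5676/1933 d=4315/3866
  seg 3: a=-4 b=-1715/3866 c=7269/1933 d=-8957/3866
  seg 4: a=-3 b=245/1933 c=-12333/3866 d=4111/3866
S(15/2) = -110453/30928

Δ: Δ0=-1, Δ1=2, Δ2=-7/2, Δ3=1, Δ4=-2
row 1: diag=10, rhs=18; c'=3/10, d'=9/5
row 2: denom=10−3·3/10=91/10; d'=(-33−3·9/5)/(91/10)=-384/91
row 3: denom=6−2·20/91=506/91; d'=(27−2·-384/91)/(506/91)=3225/506
row 4: denom=4−1·91/506=1933/506; d'=(-18−1·3225/506)/(1933/506)=-12333/1933
back: M4=-12333/1933
back: M3=3225/506−91/506·-12333/1933=14538/1933
back: M2=-384/91−20/91·14538/1933=-11352/1933
back: M1=9/5−3/10·-11352/1933=6885/1933
M: M0=0, M1=6885/1933, M2=-11352/1933, M3=14538/1933, M4=-12333/1933, M5=0
seg 0: a=-1, c=M0/2=0, d=(M1−M0)/(6·2)=2295/7732, b=Δ0−h0·(2M0+M1)/6=-4228/1933
seg 1: a=-3, c=M1/2=6885/3866, d=(M2−M1)/(6·3)=-6079/11598, b=Δ1−h1·(2M1+M2)/6=2657/1933
seg 2: a=3, c=M2/2=-5676/1933, d=(M3−M2)/(6·2)=4315/3866, b=Δ2−h2·(2M2+M3)/6=-8087/3866
seg 3: a=-4, c=M3/2=7269/1933, d=(M4−M3)/(6·1)=-8957/3866, b=Δ3−h3·(2M3+M4)/6=-1715/3866
seg 4: a=-3, c=M4/2=-12333/3866, d=(M5−M4)/(6·1)=4111/3866, b=Δ4−h4·(2M4+M5)/6=245/1933
t_q=15/2 → seg 3, τ=1/2; S=-4+-1715/3866·τ+7269/1933·τ²+-8957/3866·τ³=-110453/30928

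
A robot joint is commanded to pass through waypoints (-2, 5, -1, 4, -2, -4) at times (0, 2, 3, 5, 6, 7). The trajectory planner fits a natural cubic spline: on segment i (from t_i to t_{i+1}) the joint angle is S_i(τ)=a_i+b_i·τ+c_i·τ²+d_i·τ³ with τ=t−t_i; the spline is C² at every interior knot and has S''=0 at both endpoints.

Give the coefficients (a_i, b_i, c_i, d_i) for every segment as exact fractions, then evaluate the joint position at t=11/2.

Δ: Δ0=7/2, Δ1=-6, Δ2=5/2, Δ3=-6, Δ4=-2
row 1: diag=6, rhs=-57; c'=1/6, d'=-19/2
row 2: denom=6−1·1/6=35/6; d'=(51−1·-19/2)/(35/6)=363/35
row 3: denom=6−2·12/35=186/35; d'=(-51−2·363/35)/(186/35)=-27/2
row 4: denom=4−1·35/186=709/186; d'=(24−1·-27/2)/(709/186)=6975/709
back: M4=6975/709
back: M3=-27/2−35/186·6975/709=-10884/709
back: M2=363/35−12/35·-10884/709=11085/709
back: M1=-19/2−1/6·11085/709=-8583/709
M: M0=0, M1=-8583/709, M2=11085/709, M3=-10884/709, M4=6975/709, M5=0
seg 0: a=-2, c=M0/2=0, d=(M1−M0)/(6·2)=-2861/2836, b=Δ0−h0·(2M0+M1)/6=10685/1418
seg 1: a=5, c=M1/2=-8583/1418, d=(M2−M1)/(6·1)=3278/709, b=Δ1−h1·(2M1+M2)/6=-6481/1418
seg 2: a=-1, c=M2/2=11085/1418, d=(M3−M2)/(6·2)=-7323/2836, b=Δ2−h2·(2M2+M3)/6=-3979/1418
seg 3: a=4, c=M3/2=-5442/709, d=(M4−M3)/(6·1)=5953/1418, b=Δ3−h3·(2M3+M4)/6=-3577/1418
seg 4: a=-2, c=M4/2=6975/1418, d=(M5−M4)/(6·1)=-2325/1418, b=Δ4−h4·(2M4+M5)/6=-3743/709
t_q=11/2 → seg 3, τ=1/2; S=4+-3577/1418·τ+-5442/709·τ²+5953/1418·τ³=15253/11344

  seg 0: a=-2 b=10685/1418 c=0 d=-2861/2836
  seg 1: a=5 b=-6481/1418 c=-8583/1418 d=3278/709
  seg 2: a=-1 b=-3979/1418 c=11085/1418 d=-7323/2836
  seg 3: a=4 b=-3577/1418 c=-5442/709 d=5953/1418
  seg 4: a=-2 b=-3743/709 c=6975/1418 d=-2325/1418
S(11/2) = 15253/11344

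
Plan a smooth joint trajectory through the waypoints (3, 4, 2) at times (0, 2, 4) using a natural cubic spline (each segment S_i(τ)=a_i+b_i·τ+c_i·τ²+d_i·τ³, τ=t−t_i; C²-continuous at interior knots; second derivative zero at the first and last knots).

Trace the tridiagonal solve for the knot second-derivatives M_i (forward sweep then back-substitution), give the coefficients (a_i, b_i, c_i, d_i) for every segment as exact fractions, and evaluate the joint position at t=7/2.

  seg 0: a=3 b=7/8 c=0 d=-3/32
  seg 1: a=4 b=-1/4 c=-9/16 d=3/32
S(7/2) = 685/256

Δ: Δ0=1/2, Δ1=-1
row 1: diag=8, rhs=-9; c'=1/4, d'=-9/8
back: M1=-9/8
M: M0=0, M1=-9/8, M2=0
seg 0: a=3, c=M0/2=0, d=(M1−M0)/(6·2)=-3/32, b=Δ0−h0·(2M0+M1)/6=7/8
seg 1: a=4, c=M1/2=-9/16, d=(M2−M1)/(6·2)=3/32, b=Δ1−h1·(2M1+M2)/6=-1/4
t_q=7/2 → seg 1, τ=3/2; S=4+-1/4·τ+-9/16·τ²+3/32·τ³=685/256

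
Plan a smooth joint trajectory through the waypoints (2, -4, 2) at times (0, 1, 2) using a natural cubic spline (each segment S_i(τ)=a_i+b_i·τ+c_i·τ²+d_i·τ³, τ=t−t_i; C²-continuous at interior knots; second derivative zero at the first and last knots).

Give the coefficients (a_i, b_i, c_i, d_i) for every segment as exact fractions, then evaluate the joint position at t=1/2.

  seg 0: a=2 b=-9 c=0 d=3
  seg 1: a=-4 b=0 c=9 d=-3
S(1/2) = -17/8

Δ: Δ0=-6, Δ1=6
row 1: diag=4, rhs=72; c'=1/4, d'=18
back: M1=18
M: M0=0, M1=18, M2=0
seg 0: a=2, c=M0/2=0, d=(M1−M0)/(6·1)=3, b=Δ0−h0·(2M0+M1)/6=-9
seg 1: a=-4, c=M1/2=9, d=(M2−M1)/(6·1)=-3, b=Δ1−h1·(2M1+M2)/6=0
t_q=1/2 → seg 0, τ=1/2; S=2+-9·τ+0·τ²+3·τ³=-17/8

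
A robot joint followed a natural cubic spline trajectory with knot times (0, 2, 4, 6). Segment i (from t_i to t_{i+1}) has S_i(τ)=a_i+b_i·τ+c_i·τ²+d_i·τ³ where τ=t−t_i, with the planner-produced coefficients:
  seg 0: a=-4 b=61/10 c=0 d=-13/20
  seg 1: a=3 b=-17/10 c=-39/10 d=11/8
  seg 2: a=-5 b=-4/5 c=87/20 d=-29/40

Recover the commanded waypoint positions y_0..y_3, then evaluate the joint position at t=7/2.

y_0 = S_0(0) = a_0 = -4
y_1 = S_1(0) = a_1 = 3
y_2 = S_2(0) = a_2 = -5
y_3 = S_2(2) = 5
t_q=7/2 is in segment 1 (τ=3/2); S_1(τ)=-1179/320

y_0=-4 y_1=3 y_2=-5 y_3=5
S(7/2) = -1179/320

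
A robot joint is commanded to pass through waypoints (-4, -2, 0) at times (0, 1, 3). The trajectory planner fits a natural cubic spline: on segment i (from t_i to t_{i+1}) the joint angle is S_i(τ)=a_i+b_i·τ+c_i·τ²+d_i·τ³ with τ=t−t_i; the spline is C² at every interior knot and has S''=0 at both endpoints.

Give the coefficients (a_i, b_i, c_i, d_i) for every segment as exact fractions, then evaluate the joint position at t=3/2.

  seg 0: a=-4 b=13/6 c=0 d=-1/6
  seg 1: a=-2 b=5/3 c=-1/2 d=1/12
S(3/2) = -41/32

Δ: Δ0=2, Δ1=1
row 1: diag=6, rhs=-6; c'=1/3, d'=-1
back: M1=-1
M: M0=0, M1=-1, M2=0
seg 0: a=-4, c=M0/2=0, d=(M1−M0)/(6·1)=-1/6, b=Δ0−h0·(2M0+M1)/6=13/6
seg 1: a=-2, c=M1/2=-1/2, d=(M2−M1)/(6·2)=1/12, b=Δ1−h1·(2M1+M2)/6=5/3
t_q=3/2 → seg 1, τ=1/2; S=-2+5/3·τ+-1/2·τ²+1/12·τ³=-41/32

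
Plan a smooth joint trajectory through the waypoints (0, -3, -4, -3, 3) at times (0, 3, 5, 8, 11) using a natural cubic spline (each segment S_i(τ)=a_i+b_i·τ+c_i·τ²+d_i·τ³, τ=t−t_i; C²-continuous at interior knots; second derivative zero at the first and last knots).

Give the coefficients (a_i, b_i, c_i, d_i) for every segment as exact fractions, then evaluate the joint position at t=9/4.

  seg 0: a=0 b=-799/708 c=0 d=91/6372
  seg 1: a=-3 b=-263/354 c=91/708 d=-5/1416
  seg 2: a=-4 b=-16/59 c=19/177 d=50/1593
  seg 3: a=-3 b=72/59 c=23/59 d=-23/531
S(9/4) = -35895/15104

Δ: Δ0=-1, Δ1=-1/2, Δ2=1/3, Δ3=2
row 1: diag=10, rhs=3; c'=1/5, d'=3/10
row 2: denom=10−2·1/5=48/5; d'=(5−2·3/10)/(48/5)=11/24
row 3: denom=12−3·5/16=177/16; d'=(10−3·11/24)/(177/16)=46/59
back: M3=46/59
back: M2=11/24−5/16·46/59=38/177
back: M1=3/10−1/5·38/177=91/354
M: M0=0, M1=91/354, M2=38/177, M3=46/59, M4=0
seg 0: a=0, c=M0/2=0, d=(M1−M0)/(6·3)=91/6372, b=Δ0−h0·(2M0+M1)/6=-799/708
seg 1: a=-3, c=M1/2=91/708, d=(M2−M1)/(6·2)=-5/1416, b=Δ1−h1·(2M1+M2)/6=-263/354
seg 2: a=-4, c=M2/2=19/177, d=(M3−M2)/(6·3)=50/1593, b=Δ2−h2·(2M2+M3)/6=-16/59
seg 3: a=-3, c=M3/2=23/59, d=(M4−M3)/(6·3)=-23/531, b=Δ3−h3·(2M3+M4)/6=72/59
t_q=9/4 → seg 0, τ=9/4; S=0+-799/708·τ+0·τ²+91/6372·τ³=-35895/15104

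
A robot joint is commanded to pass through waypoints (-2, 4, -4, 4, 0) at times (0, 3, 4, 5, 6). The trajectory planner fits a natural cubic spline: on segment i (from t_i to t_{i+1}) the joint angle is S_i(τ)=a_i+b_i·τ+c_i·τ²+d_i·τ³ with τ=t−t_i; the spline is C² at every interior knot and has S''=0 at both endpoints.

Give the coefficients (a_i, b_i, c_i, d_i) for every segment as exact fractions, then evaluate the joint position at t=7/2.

Δ: Δ0=2, Δ1=-8, Δ2=8, Δ3=-4
row 1: diag=8, rhs=-60; c'=1/8, d'=-15/2
row 2: denom=4−1·1/8=31/8; d'=(96−1·-15/2)/(31/8)=828/31
row 3: denom=4−1·8/31=116/31; d'=(-72−1·828/31)/(116/31)=-765/29
back: M3=-765/29
back: M2=828/31−8/31·-765/29=972/29
back: M1=-15/2−1/8·972/29=-339/29
M: M0=0, M1=-339/29, M2=972/29, M3=-765/29, M4=0
seg 0: a=-2, c=M0/2=0, d=(M1−M0)/(6·3)=-113/174, b=Δ0−h0·(2M0+M1)/6=455/58
seg 1: a=4, c=M1/2=-339/58, d=(M2−M1)/(6·1)=437/58, b=Δ1−h1·(2M1+M2)/6=-281/29
seg 2: a=-4, c=M2/2=486/29, d=(M3−M2)/(6·1)=-579/58, b=Δ2−h2·(2M2+M3)/6=71/58
seg 3: a=4, c=M3/2=-765/58, d=(M4−M3)/(6·1)=255/58, b=Δ3−h3·(2M3+M4)/6=139/29
t_q=7/2 → seg 1, τ=1/2; S=4+-281/29·τ+-339/58·τ²+437/58·τ³=-633/464

  seg 0: a=-2 b=455/58 c=0 d=-113/174
  seg 1: a=4 b=-281/29 c=-339/58 d=437/58
  seg 2: a=-4 b=71/58 c=486/29 d=-579/58
  seg 3: a=4 b=139/29 c=-765/58 d=255/58
S(7/2) = -633/464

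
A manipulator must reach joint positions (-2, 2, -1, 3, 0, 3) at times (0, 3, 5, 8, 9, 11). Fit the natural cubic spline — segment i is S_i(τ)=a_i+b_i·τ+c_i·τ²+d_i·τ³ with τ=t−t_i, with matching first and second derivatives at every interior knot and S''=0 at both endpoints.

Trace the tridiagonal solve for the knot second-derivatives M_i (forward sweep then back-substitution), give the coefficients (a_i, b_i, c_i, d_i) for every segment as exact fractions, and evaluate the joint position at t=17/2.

  seg 0: a=-2 b=2545/993 c=0 d=-407/2979
  seg 1: a=2 b=-1118/993 c=-407/331 d=4141/7944
  seg 2: a=-1 b=419/1986 c=2513/1324 d=-6053/11916
  seg 3: a=3 b=-8405/3972 c=-885/331 d=7109/3972
  seg 4: a=0 b=-4159/1986 c=3569/1324 d=-3569/7944
S(17/2) = 15859/10592

Δ: Δ0=4/3, Δ1=-3/2, Δ2=4/3, Δ3=-3, Δ4=3/2
row 1: diag=10, rhs=-17; c'=1/5, d'=-17/10
row 2: denom=10−2·1/5=48/5; d'=(17−2·-17/10)/(48/5)=17/8
row 3: denom=8−3·5/16=113/16; d'=(-26−3·17/8)/(113/16)=-518/113
row 4: denom=6−1·16/113=662/113; d'=(27−1·-518/113)/(662/113)=3569/662
back: M4=3569/662
back: M3=-518/113−16/113·3569/662=-1770/331
back: M2=17/8−5/16·-1770/331=2513/662
back: M1=-17/10−1/5·2513/662=-814/331
M: M0=0, M1=-814/331, M2=2513/662, M3=-1770/331, M4=3569/662, M5=0
seg 0: a=-2, c=M0/2=0, d=(M1−M0)/(6·3)=-407/2979, b=Δ0−h0·(2M0+M1)/6=2545/993
seg 1: a=2, c=M1/2=-407/331, d=(M2−M1)/(6·2)=4141/7944, b=Δ1−h1·(2M1+M2)/6=-1118/993
seg 2: a=-1, c=M2/2=2513/1324, d=(M3−M2)/(6·3)=-6053/11916, b=Δ2−h2·(2M2+M3)/6=419/1986
seg 3: a=3, c=M3/2=-885/331, d=(M4−M3)/(6·1)=7109/3972, b=Δ3−h3·(2M3+M4)/6=-8405/3972
seg 4: a=0, c=M4/2=3569/1324, d=(M5−M4)/(6·2)=-3569/7944, b=Δ4−h4·(2M4+M5)/6=-4159/1986
t_q=17/2 → seg 3, τ=1/2; S=3+-8405/3972·τ+-885/331·τ²+7109/3972·τ³=15859/10592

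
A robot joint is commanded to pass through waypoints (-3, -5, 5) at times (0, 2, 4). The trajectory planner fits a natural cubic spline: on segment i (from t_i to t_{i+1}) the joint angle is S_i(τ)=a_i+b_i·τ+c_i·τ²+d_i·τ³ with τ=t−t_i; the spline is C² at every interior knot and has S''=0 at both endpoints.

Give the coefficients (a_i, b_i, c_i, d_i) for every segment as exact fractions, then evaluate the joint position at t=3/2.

Δ: Δ0=-1, Δ1=5
row 1: diag=8, rhs=36; c'=1/4, d'=9/2
back: M1=9/2
M: M0=0, M1=9/2, M2=0
seg 0: a=-3, c=M0/2=0, d=(M1−M0)/(6·2)=3/8, b=Δ0−h0·(2M0+M1)/6=-5/2
seg 1: a=-5, c=M1/2=9/4, d=(M2−M1)/(6·2)=-3/8, b=Δ1−h1·(2M1+M2)/6=2
t_q=3/2 → seg 0, τ=3/2; S=-3+-5/2·τ+0·τ²+3/8·τ³=-351/64

  seg 0: a=-3 b=-5/2 c=0 d=3/8
  seg 1: a=-5 b=2 c=9/4 d=-3/8
S(3/2) = -351/64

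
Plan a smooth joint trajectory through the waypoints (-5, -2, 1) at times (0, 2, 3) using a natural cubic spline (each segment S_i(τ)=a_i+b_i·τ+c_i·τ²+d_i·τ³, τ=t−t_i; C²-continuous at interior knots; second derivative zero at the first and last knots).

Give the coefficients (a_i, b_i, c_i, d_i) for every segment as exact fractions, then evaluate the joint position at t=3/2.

  seg 0: a=-5 b=1 c=0 d=1/8
  seg 1: a=-2 b=5/2 c=3/4 d=-1/4
S(3/2) = -197/64

Δ: Δ0=3/2, Δ1=3
row 1: diag=6, rhs=9; c'=1/6, d'=3/2
back: M1=3/2
M: M0=0, M1=3/2, M2=0
seg 0: a=-5, c=M0/2=0, d=(M1−M0)/(6·2)=1/8, b=Δ0−h0·(2M0+M1)/6=1
seg 1: a=-2, c=M1/2=3/4, d=(M2−M1)/(6·1)=-1/4, b=Δ1−h1·(2M1+M2)/6=5/2
t_q=3/2 → seg 0, τ=3/2; S=-5+1·τ+0·τ²+1/8·τ³=-197/64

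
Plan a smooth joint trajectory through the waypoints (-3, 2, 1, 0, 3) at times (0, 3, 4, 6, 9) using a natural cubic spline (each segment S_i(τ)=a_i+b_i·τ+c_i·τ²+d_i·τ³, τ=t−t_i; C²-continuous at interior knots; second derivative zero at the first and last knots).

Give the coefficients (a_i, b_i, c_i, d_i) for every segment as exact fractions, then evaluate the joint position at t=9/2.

Δ: Δ0=5/3, Δ1=-1, Δ2=-1/2, Δ3=1
row 1: diag=8, rhs=-16; c'=1/8, d'=-2
row 2: denom=6−1·1/8=47/8; d'=(3−1·-2)/(47/8)=40/47
row 3: denom=10−2·16/47=438/47; d'=(9−2·40/47)/(438/47)=343/438
back: M3=343/438
back: M2=40/47−16/47·343/438=128/219
back: M1=-2−1/8·128/219=-454/219
M: M0=0, M1=-454/219, M2=128/219, M3=343/438, M4=0
seg 0: a=-3, c=M0/2=0, d=(M1−M0)/(6·3)=-227/1971, b=Δ0−h0·(2M0+M1)/6=592/219
seg 1: a=2, c=M1/2=-227/219, d=(M2−M1)/(6·1)=97/219, b=Δ1−h1·(2M1+M2)/6=-89/219
seg 2: a=1, c=M2/2=64/219, d=(M3−M2)/(6·2)=29/1752, b=Δ2−h2·(2M2+M3)/6=-84/73
seg 3: a=0, c=M3/2=343/876, d=(M4−M3)/(6·3)=-343/7884, b=Δ3−h3·(2M3+M4)/6=95/438
t_q=9/2 → seg 2, τ=1/2; S=1+-84/73·τ+64/219·τ²+29/1752·τ³=2335/4672

  seg 0: a=-3 b=592/219 c=0 d=-227/1971
  seg 1: a=2 b=-89/219 c=-227/219 d=97/219
  seg 2: a=1 b=-84/73 c=64/219 d=29/1752
  seg 3: a=0 b=95/438 c=343/876 d=-343/7884
S(9/2) = 2335/4672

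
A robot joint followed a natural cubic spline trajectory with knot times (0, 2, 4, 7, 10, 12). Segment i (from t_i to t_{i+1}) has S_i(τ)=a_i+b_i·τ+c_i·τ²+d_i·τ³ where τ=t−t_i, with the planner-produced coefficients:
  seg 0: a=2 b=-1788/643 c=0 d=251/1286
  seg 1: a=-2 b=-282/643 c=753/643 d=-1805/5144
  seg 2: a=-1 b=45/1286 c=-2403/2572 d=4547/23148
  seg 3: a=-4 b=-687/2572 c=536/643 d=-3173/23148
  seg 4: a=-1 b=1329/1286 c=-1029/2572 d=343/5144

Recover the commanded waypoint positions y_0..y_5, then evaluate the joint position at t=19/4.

y_0=2 y_1=-2 y_2=-1 y_3=-4 y_4=-1 y_5=0
S(19/4) = -233155/164608

y_0 = S_0(0) = a_0 = 2
y_1 = S_1(0) = a_1 = -2
y_2 = S_2(0) = a_2 = -1
y_3 = S_3(0) = a_3 = -4
y_4 = S_4(0) = a_4 = -1
y_5 = S_4(2) = 0
t_q=19/4 is in segment 2 (τ=3/4); S_2(τ)=-233155/164608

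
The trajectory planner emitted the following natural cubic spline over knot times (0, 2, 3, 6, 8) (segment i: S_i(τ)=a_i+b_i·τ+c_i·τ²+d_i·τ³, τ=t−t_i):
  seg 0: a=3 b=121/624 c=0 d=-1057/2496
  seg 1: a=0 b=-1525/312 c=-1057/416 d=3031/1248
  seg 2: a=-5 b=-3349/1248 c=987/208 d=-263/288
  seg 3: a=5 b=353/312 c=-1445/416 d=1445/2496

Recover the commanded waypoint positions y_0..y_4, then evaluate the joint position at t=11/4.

y_0 = S_0(0) = a_0 = 3
y_1 = S_1(0) = a_1 = 0
y_2 = S_2(0) = a_2 = -5
y_3 = S_3(0) = a_3 = 5
y_4 = S_3(2) = -2
t_q=11/4 is in segment 1 (τ=3/4); S_1(τ)=-108373/26624

y_0=3 y_1=0 y_2=-5 y_3=5 y_4=-2
S(11/4) = -108373/26624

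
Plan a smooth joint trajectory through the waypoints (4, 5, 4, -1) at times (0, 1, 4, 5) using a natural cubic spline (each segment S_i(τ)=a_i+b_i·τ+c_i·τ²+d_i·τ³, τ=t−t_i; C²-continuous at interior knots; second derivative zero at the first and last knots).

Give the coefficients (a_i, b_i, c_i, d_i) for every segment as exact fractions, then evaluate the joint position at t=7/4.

Δ: Δ0=1, Δ1=-1/3, Δ2=-5
row 1: diag=8, rhs=-8; c'=3/8, d'=-1
row 2: denom=8−3·3/8=55/8; d'=(-28−3·-1)/(55/8)=-40/11
back: M2=-40/11
back: M1=-1−3/8·-40/11=4/11
M: M0=0, M1=4/11, M2=-40/11, M3=0
seg 0: a=4, c=M0/2=0, d=(M1−M0)/(6·1)=2/33, b=Δ0−h0·(2M0+M1)/6=31/33
seg 1: a=5, c=M1/2=2/11, d=(M2−M1)/(6·3)=-2/9, b=Δ1−h1·(2M1+M2)/6=37/33
seg 2: a=4, c=M2/2=-20/11, d=(M3−M2)/(6·1)=20/33, b=Δ2−h2·(2M2+M3)/6=-125/33
t_q=7/4 → seg 1, τ=3/4; S=5+37/33·τ+2/11·τ²+-2/9·τ³=2059/352

  seg 0: a=4 b=31/33 c=0 d=2/33
  seg 1: a=5 b=37/33 c=2/11 d=-2/9
  seg 2: a=4 b=-125/33 c=-20/11 d=20/33
S(7/4) = 2059/352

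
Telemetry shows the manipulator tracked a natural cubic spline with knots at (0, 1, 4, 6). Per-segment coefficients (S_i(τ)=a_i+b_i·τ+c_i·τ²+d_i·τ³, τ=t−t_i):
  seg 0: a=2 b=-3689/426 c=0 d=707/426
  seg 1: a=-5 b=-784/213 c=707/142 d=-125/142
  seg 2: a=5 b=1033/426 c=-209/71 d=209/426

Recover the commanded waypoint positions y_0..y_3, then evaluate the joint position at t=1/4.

y_0=2 y_1=-5 y_2=5 y_3=2
S(1/4) = -1263/9088

y_0 = S_0(0) = a_0 = 2
y_1 = S_1(0) = a_1 = -5
y_2 = S_2(0) = a_2 = 5
y_3 = S_2(2) = 2
t_q=1/4 is in segment 0 (τ=1/4); S_0(τ)=-1263/9088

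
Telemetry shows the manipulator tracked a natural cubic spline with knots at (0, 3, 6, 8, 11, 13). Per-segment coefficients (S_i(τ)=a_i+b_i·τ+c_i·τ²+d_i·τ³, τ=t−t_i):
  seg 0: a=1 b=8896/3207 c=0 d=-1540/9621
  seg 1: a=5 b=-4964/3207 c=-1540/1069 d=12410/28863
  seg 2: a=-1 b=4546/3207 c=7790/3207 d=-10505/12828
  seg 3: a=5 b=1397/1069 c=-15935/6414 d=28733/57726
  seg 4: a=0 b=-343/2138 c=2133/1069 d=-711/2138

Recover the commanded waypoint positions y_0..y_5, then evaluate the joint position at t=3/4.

y_0 = S_0(0) = a_0 = 1
y_1 = S_1(0) = a_1 = 5
y_2 = S_2(0) = a_2 = -1
y_3 = S_3(0) = a_3 = 5
y_4 = S_4(0) = a_4 = 0
y_5 = S_4(2) = 5
t_q=3/4 is in segment 0 (τ=3/4); S_0(τ)=51533/17104

y_0=1 y_1=5 y_2=-1 y_3=5 y_4=0 y_5=5
S(3/4) = 51533/17104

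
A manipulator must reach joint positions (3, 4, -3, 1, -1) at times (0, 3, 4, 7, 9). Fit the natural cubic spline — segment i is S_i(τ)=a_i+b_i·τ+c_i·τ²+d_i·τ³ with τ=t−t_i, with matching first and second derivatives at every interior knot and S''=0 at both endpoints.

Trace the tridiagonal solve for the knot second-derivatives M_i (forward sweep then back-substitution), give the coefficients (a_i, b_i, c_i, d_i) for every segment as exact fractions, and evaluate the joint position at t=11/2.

  seg 0: a=3 b=673/186 c=0 d=-611/1674
  seg 1: a=4 b=-580/93 c=-611/186 d=469/186
  seg 2: a=-3 b=-325/62 c=398/93 d=-1165/1674
  seg 3: a=1 b=51/31 c=-123/62 d=41/124
S(11/2) = -1777/496

Δ: Δ0=1/3, Δ1=-7, Δ2=4/3, Δ3=-1
row 1: diag=8, rhs=-44; c'=1/8, d'=-11/2
row 2: denom=8−1·1/8=63/8; d'=(50−1·-11/2)/(63/8)=148/21
row 3: denom=10−3·8/21=62/7; d'=(-14−3·148/21)/(62/7)=-123/31
back: M3=-123/31
back: M2=148/21−8/21·-123/31=796/93
back: M1=-11/2−1/8·796/93=-611/93
M: M0=0, M1=-611/93, M2=796/93, M3=-123/31, M4=0
seg 0: a=3, c=M0/2=0, d=(M1−M0)/(6·3)=-611/1674, b=Δ0−h0·(2M0+M1)/6=673/186
seg 1: a=4, c=M1/2=-611/186, d=(M2−M1)/(6·1)=469/186, b=Δ1−h1·(2M1+M2)/6=-580/93
seg 2: a=-3, c=M2/2=398/93, d=(M3−M2)/(6·3)=-1165/1674, b=Δ2−h2·(2M2+M3)/6=-325/62
seg 3: a=1, c=M3/2=-123/62, d=(M4−M3)/(6·2)=41/124, b=Δ3−h3·(2M3+M4)/6=51/31
t_q=11/2 → seg 2, τ=3/2; S=-3+-325/62·τ+398/93·τ²+-1165/1674·τ³=-1777/496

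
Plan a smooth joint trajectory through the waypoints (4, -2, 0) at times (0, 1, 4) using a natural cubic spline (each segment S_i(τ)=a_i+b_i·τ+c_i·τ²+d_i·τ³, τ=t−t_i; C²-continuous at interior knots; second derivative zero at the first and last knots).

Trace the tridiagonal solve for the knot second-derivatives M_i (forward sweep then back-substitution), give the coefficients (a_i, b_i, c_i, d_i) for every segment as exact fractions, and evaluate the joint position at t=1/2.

Δ: Δ0=-6, Δ1=2/3
row 1: diag=8, rhs=40; c'=3/8, d'=5
back: M1=5
M: M0=0, M1=5, M2=0
seg 0: a=4, c=M0/2=0, d=(M1−M0)/(6·1)=5/6, b=Δ0−h0·(2M0+M1)/6=-41/6
seg 1: a=-2, c=M1/2=5/2, d=(M2−M1)/(6·3)=-5/18, b=Δ1−h1·(2M1+M2)/6=-13/3
t_q=1/2 → seg 0, τ=1/2; S=4+-41/6·τ+0·τ²+5/6·τ³=11/16

  seg 0: a=4 b=-41/6 c=0 d=5/6
  seg 1: a=-2 b=-13/3 c=5/2 d=-5/18
S(1/2) = 11/16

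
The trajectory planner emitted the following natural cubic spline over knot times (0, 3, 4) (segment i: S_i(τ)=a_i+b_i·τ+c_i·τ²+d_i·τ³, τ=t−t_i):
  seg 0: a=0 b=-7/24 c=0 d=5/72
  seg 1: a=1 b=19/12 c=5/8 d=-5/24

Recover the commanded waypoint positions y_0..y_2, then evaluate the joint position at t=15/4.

y_0 = S_0(0) = a_0 = 0
y_1 = S_1(0) = a_1 = 1
y_2 = S_1(1) = 3
t_q=15/4 is in segment 1 (τ=3/4); S_1(τ)=1255/512

y_0=0 y_1=1 y_2=3
S(15/4) = 1255/512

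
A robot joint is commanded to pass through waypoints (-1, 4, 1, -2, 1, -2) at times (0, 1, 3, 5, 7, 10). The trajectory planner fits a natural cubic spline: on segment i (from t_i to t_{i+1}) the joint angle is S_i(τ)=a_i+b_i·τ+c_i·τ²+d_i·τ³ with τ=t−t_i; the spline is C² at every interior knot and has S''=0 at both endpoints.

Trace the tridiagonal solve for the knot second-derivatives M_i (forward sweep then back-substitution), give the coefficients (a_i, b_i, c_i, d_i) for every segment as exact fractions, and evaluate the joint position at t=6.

  seg 0: a=-1 b=596/97 c=0 d=-111/97
  seg 1: a=4 b=263/97 c=-333/97 d=515/776
  seg 2: a=1 b=-593/194 c=213/388 d=89/776
  seg 3: a=-2 b=50/97 c=120/97 d=-289/776
  seg 4: a=1 b=193/194 c=-387/388 d=43/388
S(6) = -481/776

Δ: Δ0=5, Δ1=-3/2, Δ2=-3/2, Δ3=3/2, Δ4=-1
row 1: diag=6, rhs=-39; c'=1/3, d'=-13/2
row 2: denom=8−2·1/3=22/3; d'=(0−2·-13/2)/(22/3)=39/22
row 3: denom=8−2·3/11=82/11; d'=(18−2·39/22)/(82/11)=159/82
row 4: denom=10−2·11/41=388/41; d'=(-15−2·159/82)/(388/41)=-387/194
back: M4=-387/194
back: M3=159/82−11/41·-387/194=240/97
back: M2=39/22−3/11·240/97=213/194
back: M1=-13/2−1/3·213/194=-666/97
M: M0=0, M1=-666/97, M2=213/194, M3=240/97, M4=-387/194, M5=0
seg 0: a=-1, c=M0/2=0, d=(M1−M0)/(6·1)=-111/97, b=Δ0−h0·(2M0+M1)/6=596/97
seg 1: a=4, c=M1/2=-333/97, d=(M2−M1)/(6·2)=515/776, b=Δ1−h1·(2M1+M2)/6=263/97
seg 2: a=1, c=M2/2=213/388, d=(M3−M2)/(6·2)=89/776, b=Δ2−h2·(2M2+M3)/6=-593/194
seg 3: a=-2, c=M3/2=120/97, d=(M4−M3)/(6·2)=-289/776, b=Δ3−h3·(2M3+M4)/6=50/97
seg 4: a=1, c=M4/2=-387/388, d=(M5−M4)/(6·3)=43/388, b=Δ4−h4·(2M4+M5)/6=193/194
t_q=6 → seg 3, τ=1; S=-2+50/97·τ+120/97·τ²+-289/776·τ³=-481/776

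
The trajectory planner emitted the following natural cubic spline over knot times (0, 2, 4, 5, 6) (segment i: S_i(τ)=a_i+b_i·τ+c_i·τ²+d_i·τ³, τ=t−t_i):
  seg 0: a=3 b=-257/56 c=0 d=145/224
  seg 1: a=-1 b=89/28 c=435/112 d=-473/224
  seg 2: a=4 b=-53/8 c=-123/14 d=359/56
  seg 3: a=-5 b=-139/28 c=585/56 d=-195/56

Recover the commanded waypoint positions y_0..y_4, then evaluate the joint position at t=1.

y_0 = S_0(0) = a_0 = 3
y_1 = S_1(0) = a_1 = -1
y_2 = S_2(0) = a_2 = 4
y_3 = S_3(0) = a_3 = -5
y_4 = S_3(1) = -3
t_q=1 is in segment 0 (τ=1); S_0(τ)=-211/224

y_0=3 y_1=-1 y_2=4 y_3=-5 y_4=-3
S(1) = -211/224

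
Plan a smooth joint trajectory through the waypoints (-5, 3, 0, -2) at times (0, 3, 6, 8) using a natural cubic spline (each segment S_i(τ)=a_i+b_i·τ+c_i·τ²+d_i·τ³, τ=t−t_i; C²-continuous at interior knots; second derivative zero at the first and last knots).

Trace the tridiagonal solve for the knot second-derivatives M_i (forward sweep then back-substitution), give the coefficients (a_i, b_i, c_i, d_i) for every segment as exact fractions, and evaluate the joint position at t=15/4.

  seg 0: a=-5 b=406/111 c=0 d=-110/999
  seg 1: a=3 b=76/111 c=-110/111 d=143/999
  seg 2: a=0 b=-155/111 c=11/37 d=-11/222
S(15/4) = 7143/2368

Δ: Δ0=8/3, Δ1=-1, Δ2=-1
row 1: diag=12, rhs=-22; c'=1/4, d'=-11/6
row 2: denom=10−3·1/4=37/4; d'=(0−3·-11/6)/(37/4)=22/37
back: M2=22/37
back: M1=-11/6−1/4·22/37=-220/111
M: M0=0, M1=-220/111, M2=22/37, M3=0
seg 0: a=-5, c=M0/2=0, d=(M1−M0)/(6·3)=-110/999, b=Δ0−h0·(2M0+M1)/6=406/111
seg 1: a=3, c=M1/2=-110/111, d=(M2−M1)/(6·3)=143/999, b=Δ1−h1·(2M1+M2)/6=76/111
seg 2: a=0, c=M2/2=11/37, d=(M3−M2)/(6·2)=-11/222, b=Δ2−h2·(2M2+M3)/6=-155/111
t_q=15/4 → seg 1, τ=3/4; S=3+76/111·τ+-110/111·τ²+143/999·τ³=7143/2368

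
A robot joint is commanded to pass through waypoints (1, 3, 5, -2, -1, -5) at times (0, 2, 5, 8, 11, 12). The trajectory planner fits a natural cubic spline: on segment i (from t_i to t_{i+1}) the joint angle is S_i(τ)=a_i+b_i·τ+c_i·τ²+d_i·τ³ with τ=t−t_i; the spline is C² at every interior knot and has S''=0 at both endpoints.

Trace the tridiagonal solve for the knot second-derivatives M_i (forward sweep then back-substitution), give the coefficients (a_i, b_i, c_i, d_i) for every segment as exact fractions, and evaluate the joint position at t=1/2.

  seg 0: a=1 b=2467/2979 c=0 d=128/2979
  seg 1: a=3 b=4003/2979 c=256/993 d=-4321/26811
  seg 2: a=5 b=-4352/2979 c=-3553/2979 d=8060/26811
  seg 3: a=-2 b=-1490/2979 c=4507/2979 d=-11038/26811
  seg 4: a=-1 b=-7562/2979 c=-2177/993 d=2177/2979
S(1/2) = 2819/1986

Δ: Δ0=1, Δ1=2/3, Δ2=-7/3, Δ3=1/3, Δ4=-4
row 1: diag=10, rhs=-2; c'=3/10, d'=-1/5
row 2: denom=12−3·3/10=111/10; d'=(-18−3·-1/5)/(111/10)=-58/37
row 3: denom=12−3·10/37=414/37; d'=(16−3·-58/37)/(414/37)=383/207
row 4: denom=8−3·37/138=331/46; d'=(-26−3·383/207)/(331/46)=-4354/993
back: M4=-4354/993
back: M3=383/207−37/138·-4354/993=9014/2979
back: M2=-58/37−10/37·9014/2979=-7106/2979
back: M1=-1/5−3/10·-7106/2979=512/993
M: M0=0, M1=512/993, M2=-7106/2979, M3=9014/2979, M4=-4354/993, M5=0
seg 0: a=1, c=M0/2=0, d=(M1−M0)/(6·2)=128/2979, b=Δ0−h0·(2M0+M1)/6=2467/2979
seg 1: a=3, c=M1/2=256/993, d=(M2−M1)/(6·3)=-4321/26811, b=Δ1−h1·(2M1+M2)/6=4003/2979
seg 2: a=5, c=M2/2=-3553/2979, d=(M3−M2)/(6·3)=8060/26811, b=Δ2−h2·(2M2+M3)/6=-4352/2979
seg 3: a=-2, c=M3/2=4507/2979, d=(M4−M3)/(6·3)=-11038/26811, b=Δ3−h3·(2M3+M4)/6=-1490/2979
seg 4: a=-1, c=M4/2=-2177/993, d=(M5−M4)/(6·1)=2177/2979, b=Δ4−h4·(2M4+M5)/6=-7562/2979
t_q=1/2 → seg 0, τ=1/2; S=1+2467/2979·τ+0·τ²+128/2979·τ³=2819/1986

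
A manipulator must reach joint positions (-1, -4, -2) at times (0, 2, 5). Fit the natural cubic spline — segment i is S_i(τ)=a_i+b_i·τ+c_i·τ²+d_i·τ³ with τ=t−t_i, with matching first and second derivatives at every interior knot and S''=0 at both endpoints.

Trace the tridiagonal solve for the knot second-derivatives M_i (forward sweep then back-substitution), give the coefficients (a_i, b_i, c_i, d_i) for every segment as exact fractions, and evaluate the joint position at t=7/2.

  seg 0: a=-1 b=-29/15 c=0 d=13/120
  seg 1: a=-4 b=-19/30 c=13/20 d=-13/180
S(7/2) = -597/160

Δ: Δ0=-3/2, Δ1=2/3
row 1: diag=10, rhs=13; c'=3/10, d'=13/10
back: M1=13/10
M: M0=0, M1=13/10, M2=0
seg 0: a=-1, c=M0/2=0, d=(M1−M0)/(6·2)=13/120, b=Δ0−h0·(2M0+M1)/6=-29/15
seg 1: a=-4, c=M1/2=13/20, d=(M2−M1)/(6·3)=-13/180, b=Δ1−h1·(2M1+M2)/6=-19/30
t_q=7/2 → seg 1, τ=3/2; S=-4+-19/30·τ+13/20·τ²+-13/180·τ³=-597/160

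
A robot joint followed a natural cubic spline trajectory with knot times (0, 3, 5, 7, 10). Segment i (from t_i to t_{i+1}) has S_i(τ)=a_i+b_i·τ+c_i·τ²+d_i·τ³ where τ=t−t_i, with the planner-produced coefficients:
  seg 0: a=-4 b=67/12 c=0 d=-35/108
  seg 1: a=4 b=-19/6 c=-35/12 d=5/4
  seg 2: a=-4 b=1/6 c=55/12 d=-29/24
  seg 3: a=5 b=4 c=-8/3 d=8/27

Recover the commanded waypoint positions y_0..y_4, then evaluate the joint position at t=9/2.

y_0 = S_0(0) = a_0 = -4
y_1 = S_1(0) = a_1 = 4
y_2 = S_2(0) = a_2 = -4
y_3 = S_3(0) = a_3 = 5
y_4 = S_3(3) = 1
t_q=9/2 is in segment 1 (τ=3/2); S_1(τ)=-99/32

y_0=-4 y_1=4 y_2=-4 y_3=5 y_4=1
S(9/2) = -99/32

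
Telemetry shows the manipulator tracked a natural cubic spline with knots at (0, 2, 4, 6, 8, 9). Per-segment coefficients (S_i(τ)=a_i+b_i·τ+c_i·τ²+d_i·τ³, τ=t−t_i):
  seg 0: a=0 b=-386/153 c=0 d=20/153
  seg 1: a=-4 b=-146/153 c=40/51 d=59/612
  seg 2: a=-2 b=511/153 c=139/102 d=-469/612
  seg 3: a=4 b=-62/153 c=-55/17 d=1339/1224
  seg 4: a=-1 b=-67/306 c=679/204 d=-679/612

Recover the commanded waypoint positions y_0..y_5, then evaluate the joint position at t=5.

y_0 = S_0(0) = a_0 = 0
y_1 = S_1(0) = a_1 = -4
y_2 = S_2(0) = a_2 = -2
y_3 = S_3(0) = a_3 = 4
y_4 = S_4(0) = a_4 = -1
y_5 = S_4(1) = 1
t_q=5 is in segment 2 (τ=1); S_2(τ)=395/204

y_0=0 y_1=-4 y_2=-2 y_3=4 y_4=-1 y_5=1
S(5) = 395/204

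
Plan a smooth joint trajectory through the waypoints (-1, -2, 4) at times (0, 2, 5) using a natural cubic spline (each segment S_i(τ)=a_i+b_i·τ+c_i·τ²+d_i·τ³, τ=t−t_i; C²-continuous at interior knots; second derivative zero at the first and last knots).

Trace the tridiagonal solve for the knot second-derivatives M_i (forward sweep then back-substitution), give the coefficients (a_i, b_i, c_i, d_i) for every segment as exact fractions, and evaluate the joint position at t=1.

  seg 0: a=-1 b=-1 c=0 d=1/8
  seg 1: a=-2 b=1/2 c=3/4 d=-1/12
S(1) = -15/8

Δ: Δ0=-1/2, Δ1=2
row 1: diag=10, rhs=15; c'=3/10, d'=3/2
back: M1=3/2
M: M0=0, M1=3/2, M2=0
seg 0: a=-1, c=M0/2=0, d=(M1−M0)/(6·2)=1/8, b=Δ0−h0·(2M0+M1)/6=-1
seg 1: a=-2, c=M1/2=3/4, d=(M2−M1)/(6·3)=-1/12, b=Δ1−h1·(2M1+M2)/6=1/2
t_q=1 → seg 0, τ=1; S=-1+-1·τ+0·τ²+1/8·τ³=-15/8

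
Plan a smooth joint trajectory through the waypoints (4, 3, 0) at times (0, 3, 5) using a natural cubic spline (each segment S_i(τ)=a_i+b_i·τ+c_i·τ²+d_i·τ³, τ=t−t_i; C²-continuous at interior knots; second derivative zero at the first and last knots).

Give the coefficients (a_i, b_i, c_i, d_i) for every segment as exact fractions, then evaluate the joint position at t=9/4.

  seg 0: a=4 b=1/60 c=0 d=-7/180
  seg 1: a=3 b=-31/30 c=-7/20 d=7/120
S(9/4) = 4601/1280

Δ: Δ0=-1/3, Δ1=-3/2
row 1: diag=10, rhs=-7; c'=1/5, d'=-7/10
back: M1=-7/10
M: M0=0, M1=-7/10, M2=0
seg 0: a=4, c=M0/2=0, d=(M1−M0)/(6·3)=-7/180, b=Δ0−h0·(2M0+M1)/6=1/60
seg 1: a=3, c=M1/2=-7/20, d=(M2−M1)/(6·2)=7/120, b=Δ1−h1·(2M1+M2)/6=-31/30
t_q=9/4 → seg 0, τ=9/4; S=4+1/60·τ+0·τ²+-7/180·τ³=4601/1280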